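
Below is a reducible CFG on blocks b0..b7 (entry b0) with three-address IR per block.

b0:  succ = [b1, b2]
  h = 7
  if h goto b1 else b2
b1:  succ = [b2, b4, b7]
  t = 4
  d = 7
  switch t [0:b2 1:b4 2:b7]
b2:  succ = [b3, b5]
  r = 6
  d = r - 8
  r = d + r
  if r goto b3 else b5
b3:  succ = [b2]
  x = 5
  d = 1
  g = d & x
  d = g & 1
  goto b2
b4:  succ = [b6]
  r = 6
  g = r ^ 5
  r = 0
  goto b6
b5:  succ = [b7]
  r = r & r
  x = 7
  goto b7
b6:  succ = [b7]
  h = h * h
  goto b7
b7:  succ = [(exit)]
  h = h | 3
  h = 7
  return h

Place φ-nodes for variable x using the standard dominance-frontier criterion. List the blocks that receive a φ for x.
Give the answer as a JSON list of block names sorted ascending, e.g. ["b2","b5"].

idom tree: b1←b0 b2←b0 b3←b2 b4←b1 b5←b2 b6←b4 b7←b0
Dom∩ at merges:
  b2: preds {b0,b1,b3}: {b0} ∩ {b0,b1} ∩ {b0,b2,b3} = {b0}; idom=b0
  b7: preds {b1,b5,b6}: {b0,b1} ∩ {b0,b2,b5} ∩ {b0,b1,b4,b6} = {b0}; idom=b0

DF derivation:
  b2←b0: walk · to b0
  b2←b1: walk b1 to b0
  b2←b3: walk b3→b2 to b0
  b7←b1: walk b1 to b0
  b7←b5: walk b5→b2 to b0
  b7←b6: walk b6→b4→b1 to b0
  DF(b0)=∅
  DF(b1)={b2,b7}
  DF(b2)={b2,b7}
  DF(b3)={b2}
  DF(b4)={b7}
  DF(b5)={b7}
  DF(b6)={b7}
  DF(b7)=∅

φ for x: defs {b3,b5}
  DF⁺ = {b2,b7}

Answer: ["b2", "b7"]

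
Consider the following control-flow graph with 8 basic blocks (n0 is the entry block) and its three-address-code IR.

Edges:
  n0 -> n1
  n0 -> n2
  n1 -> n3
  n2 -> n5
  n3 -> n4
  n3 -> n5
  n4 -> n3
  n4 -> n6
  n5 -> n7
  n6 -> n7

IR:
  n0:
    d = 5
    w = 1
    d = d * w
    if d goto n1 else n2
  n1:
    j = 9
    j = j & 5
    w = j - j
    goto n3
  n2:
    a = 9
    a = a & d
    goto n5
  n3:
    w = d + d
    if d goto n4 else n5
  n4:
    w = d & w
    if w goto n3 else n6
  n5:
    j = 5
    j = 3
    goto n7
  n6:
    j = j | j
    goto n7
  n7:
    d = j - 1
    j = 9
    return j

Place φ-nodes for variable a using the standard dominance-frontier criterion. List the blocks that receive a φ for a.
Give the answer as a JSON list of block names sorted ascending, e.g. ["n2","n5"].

Answer: ["n5", "n7"]

Derivation:
idom tree: n1←n0 n2←n0 n3←n1 n4←n3 n5←n0 n6←n4 n7←n0
Dom at joins:
  n3: preds {n1,n4}: {n0,n1} ∩ {n0,n1,n3,n4} = {n0,n1}; idom=n1
  n5: preds {n2,n3}: {n0,n2} ∩ {n0,n1,n3} = {n0}; idom=n0
  n7: preds {n5,n6}: {n0,n5} ∩ {n0,n1,n3,n4,n6} = {n0}; idom=n0

DF walk-up:
  n3←n1: walk · to n1
  n3←n4: walk n4→n3 to n1
  n5←n2: walk n2 to n0
  n5←n3: walk n3→n1 to n0
  n7←n5: walk n5 to n0
  n7←n6: walk n6→n4→n3→n1 to n0
  n0 → ∅
  n1 → {n5,n7}
  n2 → {n5}
  n3 → {n3,n5,n7}
  n4 → {n3,n7}
  n5 → {n7}
  n6 → {n7}
  n7 → ∅

φ for a: defs {n2}
  DF⁺ = {n5,n7}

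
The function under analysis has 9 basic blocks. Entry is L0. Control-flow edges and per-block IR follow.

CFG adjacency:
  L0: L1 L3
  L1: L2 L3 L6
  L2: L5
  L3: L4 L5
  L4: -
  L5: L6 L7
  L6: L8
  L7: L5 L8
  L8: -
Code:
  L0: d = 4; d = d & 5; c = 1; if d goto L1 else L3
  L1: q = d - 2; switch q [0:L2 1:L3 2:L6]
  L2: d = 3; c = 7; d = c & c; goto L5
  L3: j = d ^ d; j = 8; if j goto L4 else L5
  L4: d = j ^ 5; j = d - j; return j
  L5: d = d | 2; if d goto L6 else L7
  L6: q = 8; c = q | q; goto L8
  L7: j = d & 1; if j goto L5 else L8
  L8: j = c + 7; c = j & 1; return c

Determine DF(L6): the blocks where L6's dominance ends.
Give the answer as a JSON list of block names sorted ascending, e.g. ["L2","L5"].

Answer: ["L8"]

Analysis:
idom tree: L1←L0 L2←L1 L3←L0 L4←L3 L5←L0 L6←L0 L7←L5 L8←L0
Dom∩ at merges:
  L3: preds {L0,L1}: {L0} ∩ {L0,L1} = {L0}; idom=L0
  L5: preds {L2,L3,L7}: {L0,L1,L2} ∩ {L0,L3} ∩ {L0,L5,L7} = {L0}; idom=L0
  L6: preds {L1,L5}: {L0,L1} ∩ {L0,L5} = {L0}; idom=L0
  L8: preds {L6,L7}: {L0,L6} ∩ {L0,L5,L7} = {L0}; idom=L0

Frontier:
  join L3 pred L0: · stop@L0
  join L3 pred L1: L1 stop@L0
  join L5 pred L2: L2→L1 stop@L0
  join L5 pred L3: L3 stop@L0
  join L5 pred L7: L7→L5 stop@L0
  join L6 pred L1: L1 stop@L0
  join L6 pred L5: L5 stop@L0
  join L8 pred L6: L6 stop@L0
  join L8 pred L7: L7→L5 stop@L0
  L0 → ∅
  L1 → {L3,L5,L6}
  L2 → {L5}
  L3 → {L5}
  L4 → ∅
  L5 → {L5,L6,L8}
  L6 → {L8}
  L7 → {L5,L8}
  L8 → ∅

DF(L6) = ["L8"]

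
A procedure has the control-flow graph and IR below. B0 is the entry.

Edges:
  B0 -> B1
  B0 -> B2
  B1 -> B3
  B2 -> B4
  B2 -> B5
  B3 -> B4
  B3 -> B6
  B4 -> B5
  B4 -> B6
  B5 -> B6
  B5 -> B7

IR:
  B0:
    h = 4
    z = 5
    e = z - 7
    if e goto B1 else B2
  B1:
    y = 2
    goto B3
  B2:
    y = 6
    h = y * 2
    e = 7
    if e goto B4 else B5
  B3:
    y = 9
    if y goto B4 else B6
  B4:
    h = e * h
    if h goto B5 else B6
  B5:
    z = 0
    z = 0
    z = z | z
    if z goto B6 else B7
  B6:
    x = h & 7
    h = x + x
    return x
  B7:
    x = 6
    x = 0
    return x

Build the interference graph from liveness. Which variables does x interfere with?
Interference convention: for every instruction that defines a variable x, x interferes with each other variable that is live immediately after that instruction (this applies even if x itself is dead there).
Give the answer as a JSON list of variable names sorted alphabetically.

Answer: ["h"]

Working:
Block summaries:
  B0: {e,h,z} / ∅
  B1: {y} / ∅
  B2: {e,h,y} / ∅
  B3: {y} / ∅
  B4: {h} / {e,h}
  B5: {z} / ∅
  B6: {h,x} / {h}
  B7: {x} / ∅

Liveness:
  live B0: ∅→{e,h}
  live B1: {e,h}→{e,h}
  live B2: ∅→{e,h}
  live B3: {e,h}→{e,h}
  live B4: {e,h}→{h}
  live B5: {h}→{h}
  live B6: {h}→∅
  live B7: ∅→∅

Interfere edges:
  e↔{h,y}
  h↔{e,x,y,z}
  x↔{h}
  y↔{e,h}
  z↔{h}

N(x) = ["h"]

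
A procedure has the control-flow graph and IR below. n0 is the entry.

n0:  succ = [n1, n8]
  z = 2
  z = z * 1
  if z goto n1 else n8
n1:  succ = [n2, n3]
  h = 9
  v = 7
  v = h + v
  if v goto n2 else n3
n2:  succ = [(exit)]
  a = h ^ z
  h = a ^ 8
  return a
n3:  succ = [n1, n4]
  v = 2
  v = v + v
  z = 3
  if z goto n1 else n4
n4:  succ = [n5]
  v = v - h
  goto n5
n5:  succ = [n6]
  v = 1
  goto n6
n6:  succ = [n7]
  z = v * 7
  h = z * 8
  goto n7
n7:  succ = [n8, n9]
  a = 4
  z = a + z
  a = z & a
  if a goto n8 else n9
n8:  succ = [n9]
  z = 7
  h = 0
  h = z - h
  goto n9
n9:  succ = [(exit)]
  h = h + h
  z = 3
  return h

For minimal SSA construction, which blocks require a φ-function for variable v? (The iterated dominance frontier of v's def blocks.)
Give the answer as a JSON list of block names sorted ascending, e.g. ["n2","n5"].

Answer: ["n1", "n8", "n9"]

Analysis:
idom tree: n1←n0 n2←n1 n3←n1 n4←n3 n5←n4 n6←n5 n7←n6 n8←n0 n9←n0
Dom∩ at merges:
  n1: preds {n0,n3}: {n0} ∩ {n0,n1,n3} = {n0}; idom=n0
  n8: preds {n0,n7}: {n0} ∩ {n0,n1,n3,n4,n5,n6,n7} = {n0}; idom=n0
  n9: preds {n7,n8}: {n0,n1,n3,n4,n5,n6,n7} ∩ {n0,n8} = {n0}; idom=n0

DF walk-up:
  join n1 pred n0: · stop@n0
  join n1 pred n3: n3→n1 stop@n0
  join n8 pred n0: · stop@n0
  join n8 pred n7: n7→n6→n5→n4→n3→n1 stop@n0
  join n9 pred n7: n7→n6→n5→n4→n3→n1 stop@n0
  join n9 pred n8: n8 stop@n0
  n0: DF=∅
  n1: DF={n1,n8,n9}
  n2: DF=∅
  n3: DF={n1,n8,n9}
  n4: DF={n8,n9}
  n5: DF={n8,n9}
  n6: DF={n8,n9}
  n7: DF={n8,n9}
  n8: DF={n9}
  n9: DF=∅

φ for v: defs {n1,n3,n4,n5}
  DF⁺ = {n1,n8,n9}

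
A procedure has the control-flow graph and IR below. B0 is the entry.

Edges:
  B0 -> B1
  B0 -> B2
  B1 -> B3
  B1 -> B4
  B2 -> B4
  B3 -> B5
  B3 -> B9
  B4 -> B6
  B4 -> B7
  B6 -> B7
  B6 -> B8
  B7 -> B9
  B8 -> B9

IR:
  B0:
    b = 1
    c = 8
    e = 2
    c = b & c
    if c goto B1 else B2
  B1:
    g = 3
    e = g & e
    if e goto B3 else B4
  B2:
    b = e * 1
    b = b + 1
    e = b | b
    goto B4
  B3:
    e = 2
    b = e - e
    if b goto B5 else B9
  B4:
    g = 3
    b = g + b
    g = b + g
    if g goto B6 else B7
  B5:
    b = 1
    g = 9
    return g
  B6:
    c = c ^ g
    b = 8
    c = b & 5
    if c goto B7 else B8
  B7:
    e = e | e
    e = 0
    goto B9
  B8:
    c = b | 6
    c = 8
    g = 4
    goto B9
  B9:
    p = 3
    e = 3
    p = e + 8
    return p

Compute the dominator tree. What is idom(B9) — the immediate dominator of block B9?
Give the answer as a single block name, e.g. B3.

idom tree: B1←B0 B2←B0 B3←B1 B4←B0 B5←B3 B6←B4 B7←B4 B8←B6 B9←B0
Join-block Dom:
  B4: preds {B1,B2}: {B0,B1} ∩ {B0,B2} = {B0}; idom=B0
  B7: preds {B4,B6}: {B0,B4} ∩ {B0,B4,B6} = {B0,B4}; idom=B4
  B9: preds {B3,B7,B8}: {B0,B1,B3} ∩ {B0,B4,B7} ∩ {B0,B4,B6,B8} = {B0}; idom=B0

idom(B9) = B0

Answer: B0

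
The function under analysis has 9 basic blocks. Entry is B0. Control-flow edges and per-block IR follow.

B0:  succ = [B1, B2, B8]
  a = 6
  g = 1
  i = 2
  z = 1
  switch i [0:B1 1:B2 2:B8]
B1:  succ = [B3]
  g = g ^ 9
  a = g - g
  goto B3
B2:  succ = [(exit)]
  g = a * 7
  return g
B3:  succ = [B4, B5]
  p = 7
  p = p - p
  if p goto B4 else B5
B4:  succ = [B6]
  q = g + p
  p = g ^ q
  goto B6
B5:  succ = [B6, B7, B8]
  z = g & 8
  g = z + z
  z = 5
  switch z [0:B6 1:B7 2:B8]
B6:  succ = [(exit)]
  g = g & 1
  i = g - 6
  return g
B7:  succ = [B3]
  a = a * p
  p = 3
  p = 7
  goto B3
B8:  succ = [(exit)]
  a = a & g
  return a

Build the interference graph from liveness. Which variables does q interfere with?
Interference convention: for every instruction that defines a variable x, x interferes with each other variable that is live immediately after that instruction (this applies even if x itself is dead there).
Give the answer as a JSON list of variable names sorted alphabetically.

Answer: ["g"]

Working:
Block summaries:
  B0: {a,g,i,z} / ∅
  B1: {a,g} / {g}
  B2: {g} / {a}
  B3: {p} / ∅
  B4: {p,q} / {g,p}
  B5: {g,z} / {g}
  B6: {g,i} / {g}
  B7: {a,p} / {a,p}
  B8: {a} / {a,g}

Liveness:
  B0 li=∅ lo={a,g}
  B1 li={g} lo={a,g}
  B2 li={a} lo=∅
  B3 li={a,g} lo={a,g,p}
  B4 li={g,p} lo={g}
  B5 li={a,g,p} lo={a,g,p}
  B6 li={g} lo=∅
  B7 li={a,g,p} lo={a,g}
  B8 li={a,g} lo=∅

Interference:
  a: {g,i,p,z}
  g: {a,i,p,q,z}
  i: {a,g,z}
  p: {a,g,z}
  q: {g}
  z: {a,g,i,p}

N(q) = ["g"]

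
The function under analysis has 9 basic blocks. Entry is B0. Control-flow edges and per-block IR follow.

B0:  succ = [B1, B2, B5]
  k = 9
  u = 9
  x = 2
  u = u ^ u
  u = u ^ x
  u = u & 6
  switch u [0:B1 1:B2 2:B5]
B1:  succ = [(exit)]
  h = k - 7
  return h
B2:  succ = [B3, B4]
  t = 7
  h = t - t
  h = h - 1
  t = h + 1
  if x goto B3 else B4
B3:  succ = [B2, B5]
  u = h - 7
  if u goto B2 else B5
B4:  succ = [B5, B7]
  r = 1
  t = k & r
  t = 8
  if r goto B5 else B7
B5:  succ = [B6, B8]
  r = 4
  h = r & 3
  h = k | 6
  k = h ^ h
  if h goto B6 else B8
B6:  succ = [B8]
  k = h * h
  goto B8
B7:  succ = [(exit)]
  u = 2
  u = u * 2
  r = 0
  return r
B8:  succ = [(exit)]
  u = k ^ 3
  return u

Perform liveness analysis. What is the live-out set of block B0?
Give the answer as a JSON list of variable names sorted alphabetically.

Block summaries:
  B0: {k,u,x} / ∅
  B1: {h} / {k}
  B2: {h,t} / {x}
  B3: {u} / {h}
  B4: {r,t} / {k}
  B5: {h,k,r} / {k}
  B6: {k} / {h}
  B7: {r,u} / ∅
  B8: {u} / {k}

Liveness:
  live B0: ∅→{k,x}
  live B1: {k}→∅
  live B2: {k,x}→{h,k,x}
  live B3: {h,k,x}→{k,x}
  live B4: {k}→{k}
  live B5: {k}→{h,k}
  live B6: {h}→{k}
  live B7: ∅→∅
  live B8: {k}→∅

live-out(B0) = ["k", "x"]

Answer: ["k", "x"]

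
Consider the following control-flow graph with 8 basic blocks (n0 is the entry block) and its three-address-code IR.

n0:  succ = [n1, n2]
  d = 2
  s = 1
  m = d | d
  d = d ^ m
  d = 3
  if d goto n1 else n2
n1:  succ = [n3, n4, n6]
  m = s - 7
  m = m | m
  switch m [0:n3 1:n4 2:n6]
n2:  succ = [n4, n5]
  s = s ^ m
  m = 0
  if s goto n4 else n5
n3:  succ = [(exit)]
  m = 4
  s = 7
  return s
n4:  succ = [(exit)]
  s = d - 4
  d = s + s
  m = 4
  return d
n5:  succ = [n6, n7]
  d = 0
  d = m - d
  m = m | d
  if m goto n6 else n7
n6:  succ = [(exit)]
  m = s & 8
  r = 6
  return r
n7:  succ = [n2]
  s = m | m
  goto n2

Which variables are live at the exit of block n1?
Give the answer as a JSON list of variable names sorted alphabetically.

Block summaries:
  n0: def={d,m,s} ue=∅
  n1: def={m} ue={s}
  n2: def={m,s} ue={m,s}
  n3: def={m,s} ue=∅
  n4: def={d,m,s} ue={d}
  n5: def={d,m} ue={m}
  n6: def={m,r} ue={s}
  n7: def={s} ue={m}

Live sets:
  n0: in=∅ out={d,m,s}
  n1: in={d,s} out={d,s}
  n2: in={d,m,s} out={d,m,s}
  n3: in=∅ out=∅
  n4: in={d} out=∅
  n5: in={m,s} out={d,m,s}
  n6: in={s} out=∅
  n7: in={d,m} out={d,m,s}

live-out(n1) = ["d", "s"]

Answer: ["d", "s"]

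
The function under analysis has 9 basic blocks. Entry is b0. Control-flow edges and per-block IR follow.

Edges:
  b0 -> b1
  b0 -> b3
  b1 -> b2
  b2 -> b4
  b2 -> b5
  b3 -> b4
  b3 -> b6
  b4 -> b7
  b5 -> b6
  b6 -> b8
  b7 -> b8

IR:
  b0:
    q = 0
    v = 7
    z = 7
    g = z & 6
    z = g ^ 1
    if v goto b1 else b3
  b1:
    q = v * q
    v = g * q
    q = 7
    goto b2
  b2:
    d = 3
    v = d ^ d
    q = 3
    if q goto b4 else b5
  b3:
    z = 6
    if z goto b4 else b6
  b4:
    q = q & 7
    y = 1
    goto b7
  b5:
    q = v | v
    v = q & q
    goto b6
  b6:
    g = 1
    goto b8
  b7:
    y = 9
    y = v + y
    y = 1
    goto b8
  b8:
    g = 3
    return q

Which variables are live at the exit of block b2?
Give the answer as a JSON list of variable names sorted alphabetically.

def/use:
  b0: def={g,q,v,z} ue=∅
  b1: def={q,v} ue={g,q,v}
  b2: def={d,q,v} ue=∅
  b3: def={z} ue=∅
  b4: def={q,y} ue={q}
  b5: def={q,v} ue={v}
  b6: def={g} ue=∅
  b7: def={y} ue={v}
  b8: def={g} ue={q}

Live sets:
  live b0: ∅→{g,q,v}
  live b1: {g,q,v}→∅
  live b2: ∅→{q,v}
  live b3: {q,v}→{q,v}
  live b4: {q,v}→{q,v}
  live b5: {v}→{q}
  live b6: {q}→{q}
  live b7: {q,v}→{q}
  live b8: {q}→∅

live-out(b2) = ["q", "v"]

Answer: ["q", "v"]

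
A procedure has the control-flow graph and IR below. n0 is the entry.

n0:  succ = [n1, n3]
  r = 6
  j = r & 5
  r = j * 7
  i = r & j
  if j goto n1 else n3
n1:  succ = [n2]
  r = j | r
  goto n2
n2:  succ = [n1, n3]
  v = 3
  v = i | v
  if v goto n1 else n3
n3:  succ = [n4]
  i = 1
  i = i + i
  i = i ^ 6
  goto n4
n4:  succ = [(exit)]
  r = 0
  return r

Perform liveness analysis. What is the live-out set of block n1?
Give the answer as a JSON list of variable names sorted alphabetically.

def/use:
  n0: def={i,j,r} ue=∅
  n1: def={r} ue={j,r}
  n2: def={v} ue={i}
  n3: def={i} ue=∅
  n4: def={r} ue=∅

Liveness:
  n0: in=∅ out={i,j,r}
  n1: in={i,j,r} out={i,j,r}
  n2: in={i,j,r} out={i,j,r}
  n3: in=∅ out=∅
  n4: in=∅ out=∅

live-out(n1) = ["i", "j", "r"]

Answer: ["i", "j", "r"]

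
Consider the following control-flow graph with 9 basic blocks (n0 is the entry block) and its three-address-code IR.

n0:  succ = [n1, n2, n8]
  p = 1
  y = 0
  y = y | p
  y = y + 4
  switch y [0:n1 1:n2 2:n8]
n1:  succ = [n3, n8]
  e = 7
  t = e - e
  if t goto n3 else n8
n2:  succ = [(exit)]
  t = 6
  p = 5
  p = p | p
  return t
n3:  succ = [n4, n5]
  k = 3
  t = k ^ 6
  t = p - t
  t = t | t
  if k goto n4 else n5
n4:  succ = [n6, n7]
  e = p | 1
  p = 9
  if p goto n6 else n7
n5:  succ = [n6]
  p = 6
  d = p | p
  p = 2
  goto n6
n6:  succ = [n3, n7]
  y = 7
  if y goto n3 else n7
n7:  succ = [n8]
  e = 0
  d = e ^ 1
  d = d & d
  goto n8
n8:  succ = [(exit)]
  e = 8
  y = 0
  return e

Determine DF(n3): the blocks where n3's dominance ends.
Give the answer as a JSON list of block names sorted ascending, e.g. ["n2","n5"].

idom tree: n1←n0 n2←n0 n3←n1 n4←n3 n5←n3 n6←n3 n7←n3 n8←n0
Join-block Dom:
  n3: preds {n1,n6}: {n0,n1} ∩ {n0,n1,n3,n6} = {n0,n1}; idom=n1
  n6: preds {n4,n5}: {n0,n1,n3,n4} ∩ {n0,n1,n3,n5} = {n0,n1,n3}; idom=n3
  n7: preds {n4,n6}: {n0,n1,n3,n4} ∩ {n0,n1,n3,n6} = {n0,n1,n3}; idom=n3
  n8: preds {n0,n1,n7}: {n0} ∩ {n0,n1} ∩ {n0,n1,n3,n7} = {n0}; idom=n0

DF walk-up:
  join n3 pred n1: · stop@n1
  join n3 pred n6: n6→n3 stop@n1
  join n6 pred n4: n4 stop@n3
  join n6 pred n5: n5 stop@n3
  join n7 pred n4: n4 stop@n3
  join n7 pred n6: n6 stop@n3
  join n8 pred n0: · stop@n0
  join n8 pred n1: n1 stop@n0
  join n8 pred n7: n7→n3→n1 stop@n0
  n0: DF=∅
  n1: DF={n8}
  n2: DF=∅
  n3: DF={n3,n8}
  n4: DF={n6,n7}
  n5: DF={n6}
  n6: DF={n3,n7}
  n7: DF={n8}
  n8: DF=∅

DF(n3) = ["n3", "n8"]

Answer: ["n3", "n8"]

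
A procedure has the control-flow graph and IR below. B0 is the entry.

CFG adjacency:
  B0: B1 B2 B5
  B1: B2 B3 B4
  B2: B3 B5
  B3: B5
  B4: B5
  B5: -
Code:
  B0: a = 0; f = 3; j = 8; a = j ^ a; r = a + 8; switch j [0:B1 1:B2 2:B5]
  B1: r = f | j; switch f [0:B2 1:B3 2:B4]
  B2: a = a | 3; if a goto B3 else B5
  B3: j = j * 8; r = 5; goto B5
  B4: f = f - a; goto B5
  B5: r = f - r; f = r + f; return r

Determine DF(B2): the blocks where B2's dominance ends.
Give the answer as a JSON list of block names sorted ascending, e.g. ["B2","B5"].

Answer: ["B3", "B5"]

Working:
idom tree: B1←B0 B2←B0 B3←B0 B4←B1 B5←B0
Dom∩ at merges:
  B2: preds {B0,B1}: {B0} ∩ {B0,B1} = {B0}; idom=B0
  B3: preds {B1,B2}: {B0,B1} ∩ {B0,B2} = {B0}; idom=B0
  B5: preds {B0,B2,B3,B4}: {B0} ∩ {B0,B2} ∩ {B0,B3} ∩ {B0,B1,B4} = {B0}; idom=B0

DF derivation:
  B2←B0: walk · to B0
  B2←B1: walk B1 to B0
  B3←B1: walk B1 to B0
  B3←B2: walk B2 to B0
  B5←B0: walk · to B0
  B5←B2: walk B2 to B0
  B5←B3: walk B3 to B0
  B5←B4: walk B4→B1 to B0
  DF(B0)=∅
  DF(B1)={B2,B3,B5}
  DF(B2)={B3,B5}
  DF(B3)={B5}
  DF(B4)={B5}
  DF(B5)=∅

DF(B2) = ["B3", "B5"]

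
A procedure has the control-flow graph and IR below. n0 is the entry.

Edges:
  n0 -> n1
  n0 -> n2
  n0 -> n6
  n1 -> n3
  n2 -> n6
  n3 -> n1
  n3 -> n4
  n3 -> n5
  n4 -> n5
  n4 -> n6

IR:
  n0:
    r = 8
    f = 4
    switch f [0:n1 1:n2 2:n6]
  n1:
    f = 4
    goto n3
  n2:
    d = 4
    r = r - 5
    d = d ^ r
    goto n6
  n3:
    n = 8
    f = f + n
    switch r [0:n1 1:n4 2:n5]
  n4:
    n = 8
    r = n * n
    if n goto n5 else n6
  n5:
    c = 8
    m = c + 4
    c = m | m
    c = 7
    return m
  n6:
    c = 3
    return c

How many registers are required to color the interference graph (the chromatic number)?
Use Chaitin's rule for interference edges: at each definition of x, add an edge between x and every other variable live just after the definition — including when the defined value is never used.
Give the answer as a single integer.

Answer: 3

Analysis:
Block summaries:
  n0: def={f,r} ue=∅
  n1: def={f} ue=∅
  n2: def={d,r} ue={r}
  n3: def={f,n} ue={f,r}
  n4: def={n,r} ue=∅
  n5: def={c,m} ue=∅
  n6: def={c} ue=∅

Live sets:
  n0: in=∅ out={r}
  n1: in={r} out={f,r}
  n2: in={r} out=∅
  n3: in={f,r} out={r}
  n4: in=∅ out=∅
  n5: in=∅ out=∅
  n6: in=∅ out=∅

Conflict graph:
  c↔{m}
  d↔{r}
  f↔{n,r}
  m↔{c}
  n↔{f,r}
  r↔{d,f,n}

Registers:
  lower bound: {f,n,r} mutually conflict ⇒ χ ≥ 3
  3-colouring: r0={c,r}  r1={d,f,m}  r2={n}
  χ = 3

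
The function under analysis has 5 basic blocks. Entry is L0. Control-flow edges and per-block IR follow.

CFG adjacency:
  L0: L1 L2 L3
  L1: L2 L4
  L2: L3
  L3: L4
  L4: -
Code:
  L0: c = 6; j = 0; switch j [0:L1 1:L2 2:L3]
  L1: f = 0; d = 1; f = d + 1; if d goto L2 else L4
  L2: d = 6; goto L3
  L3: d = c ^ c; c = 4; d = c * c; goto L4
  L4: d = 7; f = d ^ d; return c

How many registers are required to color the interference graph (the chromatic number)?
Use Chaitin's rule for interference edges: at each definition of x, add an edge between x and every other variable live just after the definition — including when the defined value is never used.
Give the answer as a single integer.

Answer: 3

Working:
Per-block:
  L0: def={c,j} ue=∅
  L1: def={d,f} ue=∅
  L2: def={d} ue=∅
  L3: def={c,d} ue={c}
  L4: def={d,f} ue={c}

Live sets:
  L0: in=∅ out={c}
  L1: in={c} out={c}
  L2: in={c} out={c}
  L3: in={c} out={c}
  L4: in={c} out=∅

Interference:
  c↔{d,f,j}
  d↔{c,f}
  f↔{c,d}
  j↔{c}

Chromatic number:
  {c,d,f} pairwise interfere (3-clique) ⇒ χ ≥ 3
  3-colouring: R0={c}  R1={d,j}  R2={f}
  χ = 3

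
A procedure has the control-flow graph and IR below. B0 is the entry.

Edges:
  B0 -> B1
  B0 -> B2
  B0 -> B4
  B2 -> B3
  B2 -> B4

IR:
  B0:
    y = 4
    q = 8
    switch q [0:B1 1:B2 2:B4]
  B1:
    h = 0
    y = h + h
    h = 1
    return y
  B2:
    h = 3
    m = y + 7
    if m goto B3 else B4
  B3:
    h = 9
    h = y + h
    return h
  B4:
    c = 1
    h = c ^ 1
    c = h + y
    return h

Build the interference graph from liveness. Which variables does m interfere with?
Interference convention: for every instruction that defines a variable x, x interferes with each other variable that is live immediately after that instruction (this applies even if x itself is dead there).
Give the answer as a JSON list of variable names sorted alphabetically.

Answer: ["y"]

Working:
def/use:
  B0 def {q,y} use ∅
  B1 def {h,y} use ∅
  B2 def {h,m} use {y}
  B3 def {h} use {y}
  B4 def {c,h} use {y}

Backward fixpoint:
  live B0: ∅→{y}
  live B1: ∅→∅
  live B2: {y}→{y}
  live B3: {y}→∅
  live B4: {y}→∅

Conflict graph:
  c↔{h,y}
  h↔{c,y}
  m↔{y}
  q↔{y}
  y↔{c,h,m,q}

N(m) = ["y"]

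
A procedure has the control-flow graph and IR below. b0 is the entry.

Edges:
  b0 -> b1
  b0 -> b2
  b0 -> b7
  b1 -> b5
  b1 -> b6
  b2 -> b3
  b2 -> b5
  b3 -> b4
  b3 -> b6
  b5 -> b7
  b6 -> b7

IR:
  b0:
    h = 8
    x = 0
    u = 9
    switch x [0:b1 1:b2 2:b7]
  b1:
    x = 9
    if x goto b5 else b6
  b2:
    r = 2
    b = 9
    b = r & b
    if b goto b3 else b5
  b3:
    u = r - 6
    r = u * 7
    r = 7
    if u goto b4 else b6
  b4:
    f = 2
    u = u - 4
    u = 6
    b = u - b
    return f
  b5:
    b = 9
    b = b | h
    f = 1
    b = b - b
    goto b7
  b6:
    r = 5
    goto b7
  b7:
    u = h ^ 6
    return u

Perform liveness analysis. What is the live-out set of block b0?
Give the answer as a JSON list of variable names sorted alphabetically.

Block summaries:
  b0: def={h,u,x} ue=∅
  b1: def={x} ue=∅
  b2: def={b,r} ue=∅
  b3: def={r,u} ue={r}
  b4: def={b,f,u} ue={b,u}
  b5: def={b,f} ue={h}
  b6: def={r} ue=∅
  b7: def={u} ue={h}

Liveness:
  b0: in=∅ out={h}
  b1: in={h} out={h}
  b2: in={h} out={b,h,r}
  b3: in={b,h,r} out={b,h,u}
  b4: in={b,u} out=∅
  b5: in={h} out={h}
  b6: in={h} out={h}
  b7: in={h} out=∅

live-out(b0) = ["h"]

Answer: ["h"]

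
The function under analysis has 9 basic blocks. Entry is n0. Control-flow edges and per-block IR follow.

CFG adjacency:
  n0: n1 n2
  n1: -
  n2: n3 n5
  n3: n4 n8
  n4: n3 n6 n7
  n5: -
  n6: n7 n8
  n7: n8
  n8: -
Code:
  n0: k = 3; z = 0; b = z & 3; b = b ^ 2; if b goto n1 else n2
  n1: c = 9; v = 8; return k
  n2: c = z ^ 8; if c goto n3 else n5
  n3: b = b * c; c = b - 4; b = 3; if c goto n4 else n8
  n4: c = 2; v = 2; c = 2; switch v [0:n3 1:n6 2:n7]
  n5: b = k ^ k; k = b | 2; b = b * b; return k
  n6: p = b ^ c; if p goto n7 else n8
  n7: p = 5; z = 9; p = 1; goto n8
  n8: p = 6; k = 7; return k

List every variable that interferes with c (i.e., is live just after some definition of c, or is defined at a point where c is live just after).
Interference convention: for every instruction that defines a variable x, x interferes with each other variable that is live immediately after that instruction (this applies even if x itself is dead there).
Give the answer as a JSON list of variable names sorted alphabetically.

Answer: ["b", "k", "v"]

Analysis:
def/use:
  n0: def={b,k,z} ue=∅
  n1: def={c,v} ue={k}
  n2: def={c} ue={z}
  n3: def={b,c} ue={b,c}
  n4: def={c,v} ue=∅
  n5: def={b,k} ue={k}
  n6: def={p} ue={b,c}
  n7: def={p,z} ue=∅
  n8: def={k,p} ue=∅

Live sets:
  n0 li=∅ lo={b,k,z}
  n1 li={k} lo=∅
  n2 li={b,k,z} lo={b,c,k}
  n3 li={b,c} lo={b}
  n4 li={b} lo={b,c}
  n5 li={k} lo=∅
  n6 li={b,c} lo=∅
  n7 li=∅ lo=∅
  n8 li=∅ lo=∅

Conflict graph:
  b — {c,k,v,z}
  c — {b,k,v}
  k — {b,c,v,z}
  p — ∅
  v — {b,c,k}
  z — {b,k}

N(c) = ["b", "k", "v"]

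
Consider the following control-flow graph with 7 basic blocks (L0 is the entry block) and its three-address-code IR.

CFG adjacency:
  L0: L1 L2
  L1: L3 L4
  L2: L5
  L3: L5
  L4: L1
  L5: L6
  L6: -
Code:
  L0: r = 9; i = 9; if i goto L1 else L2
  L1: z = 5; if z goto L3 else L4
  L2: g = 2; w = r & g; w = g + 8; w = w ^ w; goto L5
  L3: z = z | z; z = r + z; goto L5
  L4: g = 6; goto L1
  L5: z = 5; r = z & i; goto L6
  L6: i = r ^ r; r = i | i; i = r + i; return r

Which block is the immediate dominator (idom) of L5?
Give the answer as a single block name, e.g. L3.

Answer: L0

Analysis:
idom tree: L1←L0 L2←L0 L3←L1 L4←L1 L5←L0 L6←L5
Join-block Dom:
  L1: preds {L0,L4}: {L0} ∩ {L0,L1,L4} = {L0}; idom=L0
  L5: preds {L2,L3}: {L0,L2} ∩ {L0,L1,L3} = {L0}; idom=L0

idom(L5) = L0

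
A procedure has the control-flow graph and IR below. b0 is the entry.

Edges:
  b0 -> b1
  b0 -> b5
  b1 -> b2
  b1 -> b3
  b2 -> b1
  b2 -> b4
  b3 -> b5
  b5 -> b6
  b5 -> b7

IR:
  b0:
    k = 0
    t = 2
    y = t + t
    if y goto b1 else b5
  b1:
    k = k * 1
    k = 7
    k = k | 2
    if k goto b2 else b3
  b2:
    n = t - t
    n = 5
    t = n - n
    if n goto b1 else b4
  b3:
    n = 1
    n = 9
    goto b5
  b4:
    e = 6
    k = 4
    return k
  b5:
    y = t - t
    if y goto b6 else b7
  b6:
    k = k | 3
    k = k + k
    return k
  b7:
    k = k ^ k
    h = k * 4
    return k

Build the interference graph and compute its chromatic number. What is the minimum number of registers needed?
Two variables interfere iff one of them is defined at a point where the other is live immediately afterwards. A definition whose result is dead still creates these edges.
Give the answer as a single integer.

Block summaries:
  b0: {k,t,y} / ∅
  b1: {k} / {k}
  b2: {n,t} / {t}
  b3: {n} / ∅
  b4: {e,k} / ∅
  b5: {y} / {t}
  b6: {k} / {k}
  b7: {h,k} / {k}

Liveness:
  live b0: ∅→{k,t}
  live b1: {k,t}→{k,t}
  live b2: {k,t}→{k,t}
  live b3: {k,t}→{k,t}
  live b4: ∅→∅
  live b5: {k,t}→{k}
  live b6: {k}→∅
  live b7: {k}→∅

Interfere edges:
  e: ∅
  h: {k}
  k: {h,n,t,y}
  n: {k,t}
  t: {k,n,y}
  y: {k,t}

Colouring:
  clique {k,n,t} ⇒ need ≥ 3
  3-colouring: r0={e,k}  r1={h,t}  r2={n,y}
  χ = 3

Answer: 3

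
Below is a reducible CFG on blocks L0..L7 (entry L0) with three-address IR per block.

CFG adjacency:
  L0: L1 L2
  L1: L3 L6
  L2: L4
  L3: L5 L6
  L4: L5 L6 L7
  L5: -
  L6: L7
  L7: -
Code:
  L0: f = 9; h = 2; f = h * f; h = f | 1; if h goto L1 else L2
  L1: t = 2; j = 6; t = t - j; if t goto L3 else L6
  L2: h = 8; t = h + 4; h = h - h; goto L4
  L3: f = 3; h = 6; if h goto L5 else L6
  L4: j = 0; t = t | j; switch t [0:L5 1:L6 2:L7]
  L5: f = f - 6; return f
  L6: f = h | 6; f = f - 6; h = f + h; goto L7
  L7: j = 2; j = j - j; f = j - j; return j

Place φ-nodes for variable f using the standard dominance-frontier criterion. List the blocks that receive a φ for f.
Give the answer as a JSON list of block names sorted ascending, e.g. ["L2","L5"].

Answer: ["L5", "L6", "L7"]

Working:
idom tree: L1←L0 L2←L0 L3←L1 L4←L2 L5←L0 L6←L0 L7←L0
Join-block Dom:
  L5: preds {L3,L4}: {L0,L1,L3} ∩ {L0,L2,L4} = {L0}; idom=L0
  L6: preds {L1,L3,L4}: {L0,L1} ∩ {L0,L1,L3} ∩ {L0,L2,L4} = {L0}; idom=L0
  L7: preds {L4,L6}: {L0,L2,L4} ∩ {L0,L6} = {L0}; idom=L0

DF derivation:
  L5←L3: walk L3→L1 to L0
  L5←L4: walk L4→L2 to L0
  L6←L1: walk L1 to L0
  L6←L3: walk L3→L1 to L0
  L6←L4: walk L4→L2 to L0
  L7←L4: walk L4→L2 to L0
  L7←L6: walk L6 to L0
  L0 → ∅
  L1 → {L5,L6}
  L2 → {L5,L6,L7}
  L3 → {L5,L6}
  L4 → {L5,L6,L7}
  L5 → ∅
  L6 → {L7}
  L7 → ∅

φ for f: defs {L0,L3,L5,L6,L7}
  DF⁺ = {L5,L6,L7}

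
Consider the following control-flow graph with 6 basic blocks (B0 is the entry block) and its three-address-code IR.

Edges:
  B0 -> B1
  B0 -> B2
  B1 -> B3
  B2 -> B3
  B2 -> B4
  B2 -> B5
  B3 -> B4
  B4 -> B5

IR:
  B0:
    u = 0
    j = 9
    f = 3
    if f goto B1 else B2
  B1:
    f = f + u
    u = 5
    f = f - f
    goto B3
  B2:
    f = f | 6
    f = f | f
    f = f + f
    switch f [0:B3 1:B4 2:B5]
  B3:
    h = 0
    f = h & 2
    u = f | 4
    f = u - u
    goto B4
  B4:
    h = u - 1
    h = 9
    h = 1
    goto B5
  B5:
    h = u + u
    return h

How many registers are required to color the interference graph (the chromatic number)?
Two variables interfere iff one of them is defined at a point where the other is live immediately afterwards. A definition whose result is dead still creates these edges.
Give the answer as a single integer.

Answer: 2

Derivation:
def/use:
  B0: {f,j,u} / ∅
  B1: {f,u} / {f,u}
  B2: {f} / {f}
  B3: {f,h,u} / ∅
  B4: {h} / {u}
  B5: {h} / {u}

Liveness:
  B0 li=∅ lo={f,u}
  B1 li={f,u} lo=∅
  B2 li={f,u} lo={u}
  B3 li=∅ lo={u}
  B4 li={u} lo={u}
  B5 li={u} lo=∅

Interfere edges:
  f: {u}
  h: {u}
  j: {u}
  u: {f,h,j}

Registers:
  {f,u} pairwise interfere (2-clique) ⇒ χ ≥ 2
  2-colouring: R0={u}  R1={f,h,j}
  χ = 2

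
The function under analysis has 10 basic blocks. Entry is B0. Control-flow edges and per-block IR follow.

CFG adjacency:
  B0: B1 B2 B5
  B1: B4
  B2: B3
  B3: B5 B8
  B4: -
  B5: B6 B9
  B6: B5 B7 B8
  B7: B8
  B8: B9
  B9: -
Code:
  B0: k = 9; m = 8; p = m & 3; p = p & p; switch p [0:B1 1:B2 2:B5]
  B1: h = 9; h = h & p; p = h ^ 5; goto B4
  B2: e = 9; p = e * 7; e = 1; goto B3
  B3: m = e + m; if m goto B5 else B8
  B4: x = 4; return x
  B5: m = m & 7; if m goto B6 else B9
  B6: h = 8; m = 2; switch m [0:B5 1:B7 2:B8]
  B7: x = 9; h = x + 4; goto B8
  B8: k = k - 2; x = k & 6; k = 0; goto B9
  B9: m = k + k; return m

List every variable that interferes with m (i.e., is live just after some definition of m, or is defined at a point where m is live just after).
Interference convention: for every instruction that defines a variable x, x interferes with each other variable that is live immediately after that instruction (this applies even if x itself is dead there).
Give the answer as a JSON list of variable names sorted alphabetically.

Per-block:
  B0: def={k,m,p} ue=∅
  B1: def={h,p} ue={p}
  B2: def={e,p} ue=∅
  B3: def={m} ue={e,m}
  B4: def={x} ue=∅
  B5: def={m} ue={m}
  B6: def={h,m} ue=∅
  B7: def={h,x} ue=∅
  B8: def={k,x} ue={k}
  B9: def={m} ue={k}

Liveness:
  live B0: ∅→{k,m,p}
  live B1: {p}→∅
  live B2: {k,m}→{e,k,m}
  live B3: {e,k,m}→{k,m}
  live B4: ∅→∅
  live B5: {k,m}→{k}
  live B6: {k}→{k,m}
  live B7: {k}→{k}
  live B8: {k}→{k}
  live B9: {k}→∅

Interfere edges:
  e: {k,m}
  h: {k,p}
  k: {e,h,m,p,x}
  m: {e,k,p}
  p: {h,k,m}
  x: {k}

N(m) = ["e", "k", "p"]

Answer: ["e", "k", "p"]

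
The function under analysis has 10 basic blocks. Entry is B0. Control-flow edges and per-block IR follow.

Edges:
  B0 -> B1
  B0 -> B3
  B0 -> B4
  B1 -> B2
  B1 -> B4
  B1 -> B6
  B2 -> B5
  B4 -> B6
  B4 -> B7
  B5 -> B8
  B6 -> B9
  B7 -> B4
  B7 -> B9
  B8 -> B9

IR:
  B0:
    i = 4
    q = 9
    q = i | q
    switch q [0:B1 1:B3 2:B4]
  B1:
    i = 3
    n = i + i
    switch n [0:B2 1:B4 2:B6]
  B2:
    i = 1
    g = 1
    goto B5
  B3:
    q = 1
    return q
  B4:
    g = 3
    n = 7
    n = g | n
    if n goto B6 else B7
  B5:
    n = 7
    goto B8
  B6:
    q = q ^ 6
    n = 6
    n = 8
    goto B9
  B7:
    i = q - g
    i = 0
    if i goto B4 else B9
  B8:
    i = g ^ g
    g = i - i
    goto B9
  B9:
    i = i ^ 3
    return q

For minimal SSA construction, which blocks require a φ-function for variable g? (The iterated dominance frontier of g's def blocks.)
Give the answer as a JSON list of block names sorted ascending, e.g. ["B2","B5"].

idom tree: B1←B0 B2←B1 B3←B0 B4←B0 B5←B2 B6←B0 B7←B4 B8←B5 B9←B0
Dom at joins:
  B4: preds {B0,B1,B7}: {B0} ∩ {B0,B1} ∩ {B0,B4,B7} = {B0}; idom=B0
  B6: preds {B1,B4}: {B0,B1} ∩ {B0,B4} = {B0}; idom=B0
  B9: preds {B6,B7,B8}: {B0,B6} ∩ {B0,B4,B7} ∩ {B0,B1,B2,B5,B8} = {B0}; idom=B0

DF derivation:
  join B4 pred B0: · stop@B0
  join B4 pred B1: B1 stop@B0
  join B4 pred B7: B7→B4 stop@B0
  join B6 pred B1: B1 stop@B0
  join B6 pred B4: B4 stop@B0
  join B9 pred B6: B6 stop@B0
  join B9 pred B7: B7→B4 stop@B0
  join B9 pred B8: B8→B5→B2→B1 stop@B0
  B0: DF=∅
  B1: DF={B4,B6,B9}
  B2: DF={B9}
  B3: DF=∅
  B4: DF={B4,B6,B9}
  B5: DF={B9}
  B6: DF={B9}
  B7: DF={B4,B9}
  B8: DF={B9}
  B9: DF=∅

φ for g: defs {B2,B4,B8}
  DF⁺ = {B4,B6,B9}

Answer: ["B4", "B6", "B9"]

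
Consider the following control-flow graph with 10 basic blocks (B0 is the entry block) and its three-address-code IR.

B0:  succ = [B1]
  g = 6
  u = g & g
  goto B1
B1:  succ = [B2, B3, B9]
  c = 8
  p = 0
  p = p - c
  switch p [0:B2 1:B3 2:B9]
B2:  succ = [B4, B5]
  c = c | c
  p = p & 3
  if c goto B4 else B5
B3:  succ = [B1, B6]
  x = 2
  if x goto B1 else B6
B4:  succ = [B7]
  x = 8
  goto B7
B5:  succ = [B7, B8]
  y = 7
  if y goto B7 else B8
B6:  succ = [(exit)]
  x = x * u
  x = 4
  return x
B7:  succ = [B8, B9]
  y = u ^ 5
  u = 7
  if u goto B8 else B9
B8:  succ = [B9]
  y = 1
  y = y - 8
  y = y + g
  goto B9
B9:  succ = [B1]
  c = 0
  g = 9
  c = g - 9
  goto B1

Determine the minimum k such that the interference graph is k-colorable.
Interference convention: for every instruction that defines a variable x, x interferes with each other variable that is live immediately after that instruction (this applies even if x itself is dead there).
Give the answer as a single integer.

def/use:
  B0: def={g,u} ue=∅
  B1: def={c,p} ue=∅
  B2: def={c,p} ue={c,p}
  B3: def={x} ue=∅
  B4: def={x} ue=∅
  B5: def={y} ue=∅
  B6: def={x} ue={u,x}
  B7: def={u,y} ue={u}
  B8: def={y} ue={g}
  B9: def={c,g} ue=∅

Backward fixpoint:
  live B0: ∅→{g,u}
  live B1: {g,u}→{c,g,p,u}
  live B2: {c,g,p,u}→{g,u}
  live B3: {g,u}→{g,u,x}
  live B4: {g,u}→{g,u}
  live B5: {g,u}→{g,u}
  live B6: {u,x}→∅
  live B7: {g,u}→{g,u}
  live B8: {g,u}→{u}
  live B9: {u}→{g,u}

Interference:
  c — {g,p,u}
  g — {c,p,u,x,y}
  p — {c,g,u}
  u — {c,g,p,x,y}
  x — {g,u}
  y — {g,u}

Chromatic number:
  clique {c,g,p,u} ⇒ need ≥ 4
  assign c→R2 g→R0 p→R3 u→R1 x→R2 y→R2 — no edge inside a register ⇒ χ ≤ 4
  χ = 4

Answer: 4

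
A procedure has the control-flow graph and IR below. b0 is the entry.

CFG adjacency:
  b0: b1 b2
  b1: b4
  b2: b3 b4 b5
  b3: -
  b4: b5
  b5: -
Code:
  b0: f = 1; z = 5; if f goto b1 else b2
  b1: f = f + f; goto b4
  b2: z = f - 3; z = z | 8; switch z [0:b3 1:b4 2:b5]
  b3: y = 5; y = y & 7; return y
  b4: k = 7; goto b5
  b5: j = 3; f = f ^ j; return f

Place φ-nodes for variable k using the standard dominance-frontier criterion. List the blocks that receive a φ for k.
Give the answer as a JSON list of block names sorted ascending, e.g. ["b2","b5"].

Answer: ["b5"]

Derivation:
idom tree: b1←b0 b2←b0 b3←b2 b4←b0 b5←b0
Dom at joins:
  b4: preds {b1,b2}: {b0,b1} ∩ {b0,b2} = {b0}; idom=b0
  b5: preds {b2,b4}: {b0,b2} ∩ {b0,b4} = {b0}; idom=b0

DF derivation:
  join b4 pred b1: b1 stop@b0
  join b4 pred b2: b2 stop@b0
  join b5 pred b2: b2 stop@b0
  join b5 pred b4: b4 stop@b0
  b0: DF=∅
  b1: DF={b4}
  b2: DF={b4,b5}
  b3: DF=∅
  b4: DF={b5}
  b5: DF=∅

φ for k: defs {b4}
  DF⁺ = {b5}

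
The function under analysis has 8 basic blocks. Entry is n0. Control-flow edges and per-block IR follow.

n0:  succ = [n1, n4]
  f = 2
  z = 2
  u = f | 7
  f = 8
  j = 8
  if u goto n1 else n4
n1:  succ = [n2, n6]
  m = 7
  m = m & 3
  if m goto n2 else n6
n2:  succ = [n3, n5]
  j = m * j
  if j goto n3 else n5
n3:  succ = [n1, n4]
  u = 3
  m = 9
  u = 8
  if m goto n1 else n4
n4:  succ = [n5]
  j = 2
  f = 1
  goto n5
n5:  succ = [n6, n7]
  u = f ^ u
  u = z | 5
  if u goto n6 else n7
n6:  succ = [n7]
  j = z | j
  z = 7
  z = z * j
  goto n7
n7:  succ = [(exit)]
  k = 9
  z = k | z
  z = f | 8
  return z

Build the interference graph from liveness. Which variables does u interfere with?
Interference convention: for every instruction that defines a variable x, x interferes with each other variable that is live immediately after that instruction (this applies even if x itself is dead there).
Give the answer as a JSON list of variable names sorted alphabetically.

def/use:
  n0 def {f,j,u,z} use ∅
  n1 def {m} use ∅
  n2 def {j} use {j,m}
  n3 def {m,u} use ∅
  n4 def {f,j} use ∅
  n5 def {u} use {f,u,z}
  n6 def {j,z} use {j,z}
  n7 def {k,z} use {f,z}

Live sets:
  live n0: ∅→{f,j,u,z}
  live n1: {f,j,u,z}→{f,j,m,u,z}
  live n2: {f,j,m,u,z}→{f,j,u,z}
  live n3: {f,j,z}→{f,j,u,z}
  live n4: {u,z}→{f,j,u,z}
  live n5: {f,j,u,z}→{f,j,z}
  live n6: {f,j,z}→{f,z}
  live n7: {f,z}→∅

Interfere edges:
  f↔{j,k,m,u,z}
  j↔{f,m,u,z}
  k↔{f,z}
  m↔{f,j,u,z}
  u↔{f,j,m,z}
  z↔{f,j,k,m,u}

N(u) = ["f", "j", "m", "z"]

Answer: ["f", "j", "m", "z"]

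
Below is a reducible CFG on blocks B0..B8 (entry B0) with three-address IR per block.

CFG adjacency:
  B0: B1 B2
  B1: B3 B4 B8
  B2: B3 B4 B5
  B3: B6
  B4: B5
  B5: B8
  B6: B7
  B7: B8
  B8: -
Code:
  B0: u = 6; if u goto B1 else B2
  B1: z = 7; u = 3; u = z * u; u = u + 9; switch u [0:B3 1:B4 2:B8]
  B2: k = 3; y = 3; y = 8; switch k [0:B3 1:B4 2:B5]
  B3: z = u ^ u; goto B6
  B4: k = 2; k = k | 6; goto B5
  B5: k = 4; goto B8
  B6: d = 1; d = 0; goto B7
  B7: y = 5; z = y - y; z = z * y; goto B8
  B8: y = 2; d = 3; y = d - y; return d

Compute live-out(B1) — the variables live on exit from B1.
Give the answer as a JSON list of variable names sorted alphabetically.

Answer: ["u"]

Derivation:
Per-block:
  B0 def {u} use ∅
  B1 def {u,z} use ∅
  B2 def {k,y} use ∅
  B3 def {z} use {u}
  B4 def {k} use ∅
  B5 def {k} use ∅
  B6 def {d} use ∅
  B7 def {y,z} use ∅
  B8 def {d,y} use ∅

Live sets:
  B0: in=∅ out={u}
  B1: in=∅ out={u}
  B2: in={u} out={u}
  B3: in={u} out=∅
  B4: in=∅ out=∅
  B5: in=∅ out=∅
  B6: in=∅ out=∅
  B7: in=∅ out=∅
  B8: in=∅ out=∅

live-out(B1) = ["u"]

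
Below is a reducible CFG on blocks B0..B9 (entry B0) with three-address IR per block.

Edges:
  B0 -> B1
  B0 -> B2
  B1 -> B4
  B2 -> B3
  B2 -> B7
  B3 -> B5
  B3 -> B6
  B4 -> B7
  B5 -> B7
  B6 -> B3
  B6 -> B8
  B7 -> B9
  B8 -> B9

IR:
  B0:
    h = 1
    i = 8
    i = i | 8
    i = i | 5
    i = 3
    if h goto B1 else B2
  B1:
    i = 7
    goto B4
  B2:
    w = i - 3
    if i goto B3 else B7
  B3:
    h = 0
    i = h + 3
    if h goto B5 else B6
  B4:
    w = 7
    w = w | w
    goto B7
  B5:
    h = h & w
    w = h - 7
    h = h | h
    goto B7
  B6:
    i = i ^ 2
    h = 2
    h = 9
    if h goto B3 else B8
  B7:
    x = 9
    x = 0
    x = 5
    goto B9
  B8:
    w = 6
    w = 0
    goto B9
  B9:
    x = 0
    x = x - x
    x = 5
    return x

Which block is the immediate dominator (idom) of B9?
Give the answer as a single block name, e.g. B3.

idom tree: B1←B0 B2←B0 B3←B2 B4←B1 B5←B3 B6←B3 B7←B0 B8←B6 B9←B0
Dom at joins:
  B3: preds {B2,B6}: {B0,B2} ∩ {B0,B2,B3,B6} = {B0,B2}; idom=B2
  B7: preds {B2,B4,B5}: {B0,B2} ∩ {B0,B1,B4} ∩ {B0,B2,B3,B5} = {B0}; idom=B0
  B9: preds {B7,B8}: {B0,B7} ∩ {B0,B2,B3,B6,B8} = {B0}; idom=B0

idom(B9) = B0

Answer: B0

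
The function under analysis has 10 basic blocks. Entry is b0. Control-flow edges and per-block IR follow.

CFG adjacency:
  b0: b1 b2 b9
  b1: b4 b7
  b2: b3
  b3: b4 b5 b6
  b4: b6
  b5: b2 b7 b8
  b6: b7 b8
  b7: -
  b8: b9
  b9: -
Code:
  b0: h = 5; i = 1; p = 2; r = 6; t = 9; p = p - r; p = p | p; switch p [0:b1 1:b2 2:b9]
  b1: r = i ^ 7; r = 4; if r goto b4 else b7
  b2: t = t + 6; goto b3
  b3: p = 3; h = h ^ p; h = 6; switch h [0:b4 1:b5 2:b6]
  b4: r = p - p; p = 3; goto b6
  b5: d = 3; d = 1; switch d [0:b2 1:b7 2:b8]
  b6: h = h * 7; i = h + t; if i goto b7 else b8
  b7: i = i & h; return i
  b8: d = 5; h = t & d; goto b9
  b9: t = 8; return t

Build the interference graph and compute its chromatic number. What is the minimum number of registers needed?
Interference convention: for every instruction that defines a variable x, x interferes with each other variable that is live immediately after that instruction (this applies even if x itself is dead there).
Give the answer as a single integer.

Answer: 5

Working:
Per-block:
  b0: def={h,i,p,r,t} ue=∅
  b1: def={r} ue={i}
  b2: def={t} ue={t}
  b3: def={h,p} ue={h}
  b4: def={p,r} ue={p}
  b5: def={d} ue=∅
  b6: def={h,i} ue={h,t}
  b7: def={i} ue={h,i}
  b8: def={d,h} ue={t}
  b9: def={t} ue=∅

Live sets:
  b0: in=∅ out={h,i,p,t}
  b1: in={h,i,p,t} out={h,i,p,t}
  b2: in={h,i,t} out={h,i,t}
  b3: in={h,i,t} out={h,i,p,t}
  b4: in={h,p,t} out={h,t}
  b5: in={h,i,t} out={h,i,t}
  b6: in={h,t} out={h,i,t}
  b7: in={h,i} out=∅
  b8: in={t} out=∅
  b9: in=∅ out=∅

Interfere edges:
  d — {h,i,t}
  h — {d,i,p,r,t}
  i — {d,h,p,r,t}
  p — {h,i,r,t}
  r — {h,i,p,t}
  t — {d,h,i,p,r}

Registers:
  {h,i,p,r,t} pairwise interfere (5-clique) ⇒ χ ≥ 5
  assign d→r3 h→r0 i→r1 p→r3 r→r4 t→r2 — no edge inside a register ⇒ χ ≤ 5
  χ = 5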